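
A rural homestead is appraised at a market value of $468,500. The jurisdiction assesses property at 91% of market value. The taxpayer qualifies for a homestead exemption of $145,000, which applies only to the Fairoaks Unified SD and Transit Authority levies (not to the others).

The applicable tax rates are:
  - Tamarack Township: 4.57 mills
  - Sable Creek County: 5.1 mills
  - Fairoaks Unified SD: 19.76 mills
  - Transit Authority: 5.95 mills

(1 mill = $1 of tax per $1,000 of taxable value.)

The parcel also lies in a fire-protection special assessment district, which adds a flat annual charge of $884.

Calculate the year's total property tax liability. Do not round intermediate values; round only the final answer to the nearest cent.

Assessed value = $468,500 × 0.91 = $426,335
Tamarack Township: $426,335 × 0.00457 = $1,948.35095
Sable Creek County: $426,335 × 0.0051 = $2,174.3085
Fairoaks Unified SD: ($426,335 − $145,000) × 0.01976 = $281,335 × 0.01976 = $5,559.1796
Transit Authority: ($426,335 − $145,000) × 0.00595 = $281,335 × 0.00595 = $1,673.94325
Levies subtotal = $11,355.7823
Total = $11,355.7823 + $884 = $12,239.7823

$12,239.78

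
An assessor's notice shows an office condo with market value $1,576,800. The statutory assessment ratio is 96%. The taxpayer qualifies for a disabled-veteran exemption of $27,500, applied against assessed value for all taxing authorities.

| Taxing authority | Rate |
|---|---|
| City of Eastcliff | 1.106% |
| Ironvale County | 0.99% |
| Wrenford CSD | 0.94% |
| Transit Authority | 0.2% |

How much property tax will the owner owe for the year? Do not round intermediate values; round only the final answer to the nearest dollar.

$48,094

Assessed value = $1,576,800 × 0.96 = $1,513,728
Taxable value = $1,513,728 − $27,500 = $1,486,228
City of Eastcliff: $1,486,228 × 0.01106 = $16,437.68168
Ironvale County: $1,486,228 × 0.0099 = $14,713.6572
Wrenford CSD: $1,486,228 × 0.0094 = $13,970.5432
Transit Authority: $1,486,228 × 0.002 = $2,972.456
Total = $16,437.68168 + $14,713.6572 + $13,970.5432 + $2,972.456 = $48,094.33808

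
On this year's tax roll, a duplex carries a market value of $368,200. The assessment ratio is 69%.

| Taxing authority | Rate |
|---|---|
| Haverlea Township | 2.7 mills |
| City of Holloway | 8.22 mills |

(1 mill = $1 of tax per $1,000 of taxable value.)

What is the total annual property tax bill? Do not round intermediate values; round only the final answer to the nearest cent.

$2,774.31

Assessed value = $368,200 × 0.69 = $254,058
Haverlea Township: $254,058 × 0.0027 = $685.9566
City of Holloway: $254,058 × 0.00822 = $2,088.35676
Total = $685.9566 + $2,088.35676 = $2,774.31336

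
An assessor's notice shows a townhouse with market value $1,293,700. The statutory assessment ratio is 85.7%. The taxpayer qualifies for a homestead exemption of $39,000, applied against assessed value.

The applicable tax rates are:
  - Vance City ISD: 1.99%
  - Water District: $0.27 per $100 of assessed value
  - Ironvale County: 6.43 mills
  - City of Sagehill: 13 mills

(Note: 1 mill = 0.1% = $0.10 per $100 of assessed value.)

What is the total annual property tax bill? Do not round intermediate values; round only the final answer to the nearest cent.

$44,959.53

Assessed value = $1,293,700 × 0.857 = $1,108,700.9
Taxable value = $1,108,700.9 − $39,000 = $1,069,700.9
Vance City ISD: $1,069,700.9 × 0.0199 = $21,287.04791
Water District: $1,069,700.9 × 0.0027 = $2,888.19243
Ironvale County: $1,069,700.9 × 0.00643 = $6,878.176787
City of Sagehill: $1,069,700.9 × 0.013 = $13,906.1117
Total = $44,959.528827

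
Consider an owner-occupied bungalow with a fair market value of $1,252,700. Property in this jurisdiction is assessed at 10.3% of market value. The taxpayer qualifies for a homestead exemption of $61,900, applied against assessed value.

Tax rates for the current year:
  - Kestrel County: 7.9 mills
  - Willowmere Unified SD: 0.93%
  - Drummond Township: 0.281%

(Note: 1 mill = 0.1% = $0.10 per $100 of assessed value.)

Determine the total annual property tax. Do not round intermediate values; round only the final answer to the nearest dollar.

Assessed value = $1,252,700 × 0.103 = $129,028.1
Taxable value = $129,028.1 − $61,900 = $67,128.1
Kestrel County: $67,128.1 × 0.0079 = $530.31199
Willowmere Unified SD: $67,128.1 × 0.0093 = $624.29133
Drummond Township: $67,128.1 × 0.00281 = $188.629961
Total = $1,343.233281

$1,343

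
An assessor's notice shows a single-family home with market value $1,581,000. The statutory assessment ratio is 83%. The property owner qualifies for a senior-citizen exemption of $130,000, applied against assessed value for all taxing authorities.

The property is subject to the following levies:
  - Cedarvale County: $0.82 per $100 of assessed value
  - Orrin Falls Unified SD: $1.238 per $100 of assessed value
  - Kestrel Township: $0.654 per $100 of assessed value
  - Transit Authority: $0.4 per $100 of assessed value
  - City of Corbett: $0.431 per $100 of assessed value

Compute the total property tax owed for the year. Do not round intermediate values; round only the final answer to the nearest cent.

Assessed value = $1,581,000 × 0.83 = $1,312,230
Taxable value = $1,312,230 − $130,000 = $1,182,230
Cedarvale County: $1,182,230 × 0.0082 = $9,694.286
Orrin Falls Unified SD: $1,182,230 × 0.01238 = $14,636.0074
Kestrel Township: $1,182,230 × 0.00654 = $7,731.7842
Transit Authority: $1,182,230 × 0.004 = $4,728.92
City of Corbett: $1,182,230 × 0.00431 = $5,095.4113
Total = $9,694.286 + $14,636.0074 + $7,731.7842 + $4,728.92 + $5,095.4113 = $41,886.4089

$41,886.41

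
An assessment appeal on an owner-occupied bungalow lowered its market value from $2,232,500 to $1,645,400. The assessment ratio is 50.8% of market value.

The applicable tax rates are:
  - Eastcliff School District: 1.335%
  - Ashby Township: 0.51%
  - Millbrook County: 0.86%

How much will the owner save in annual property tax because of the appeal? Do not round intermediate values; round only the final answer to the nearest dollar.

Old assessed value = $2,232,500 × 0.508 = $1,134,110
New assessed value = $1,645,400 × 0.508 = $835,863.2
Combined rate = 0.01335 + 0.0051 + 0.0086 = 0.02705
Old tax = $1,134,110 × 0.02705 = $30,677.6755
New tax = $835,863.2 × 0.02705 = $22,610.09956
Reduction = $30,677.6755 − $22,610.09956 = $8,067.57594

$8,068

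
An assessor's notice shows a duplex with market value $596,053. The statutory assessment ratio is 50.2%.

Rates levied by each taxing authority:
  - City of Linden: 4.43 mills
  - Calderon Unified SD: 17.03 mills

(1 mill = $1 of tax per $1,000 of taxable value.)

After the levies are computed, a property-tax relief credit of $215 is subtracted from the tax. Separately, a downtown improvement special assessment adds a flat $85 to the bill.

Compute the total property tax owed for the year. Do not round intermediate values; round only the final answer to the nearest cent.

$6,291.23

Assessed value = $596,053 × 0.502 = $299,218.606
City of Linden: $299,218.606 × 0.00443 = $1,325.53842458
Calderon Unified SD: $299,218.606 × 0.01703 = $5,095.69286018
Levies subtotal = $6,421.23128476
After credit = $6,421.23128476 − $215 = $6,206.23128476
Total = $6,206.23128476 + $85 = $6,291.23128476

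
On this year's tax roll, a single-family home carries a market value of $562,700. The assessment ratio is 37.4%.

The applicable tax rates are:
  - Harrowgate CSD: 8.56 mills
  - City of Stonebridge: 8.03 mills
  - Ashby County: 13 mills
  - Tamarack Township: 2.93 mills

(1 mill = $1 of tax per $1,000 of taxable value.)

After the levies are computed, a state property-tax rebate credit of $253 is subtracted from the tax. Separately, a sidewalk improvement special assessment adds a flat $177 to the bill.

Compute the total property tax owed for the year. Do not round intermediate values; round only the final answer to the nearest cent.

Assessed value = $562,700 × 0.374 = $210,449.8
Harrowgate CSD: $210,449.8 × 0.00856 = $1,801.450288
City of Stonebridge: $210,449.8 × 0.00803 = $1,689.911894
Ashby County: $210,449.8 × 0.013 = $2,735.8474
Tamarack Township: $210,449.8 × 0.00293 = $616.617914
Levies subtotal = $6,843.827496
After credit = $6,843.827496 − $253 = $6,590.827496
Total = $6,590.827496 + $177 = $6,767.827496

$6,767.83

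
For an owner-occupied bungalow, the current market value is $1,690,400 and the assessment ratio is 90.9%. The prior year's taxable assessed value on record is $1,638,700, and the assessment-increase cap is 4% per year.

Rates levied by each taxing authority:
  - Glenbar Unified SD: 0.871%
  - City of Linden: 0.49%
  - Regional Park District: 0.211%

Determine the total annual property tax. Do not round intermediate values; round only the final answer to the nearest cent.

$24,154.94

Uncapped assessed value = $1,690,400 × 0.909 = $1,536,573.6
Cap limit = $1,638,700 × 1.04 = $1,704,248
Taxable assessed value = min($1,536,573.6, $1,704,248) = $1,536,573.6 (cap does not bind)
Glenbar Unified SD: $1,536,573.6 × 0.00871 = $13,383.556056
City of Linden: $1,536,573.6 × 0.0049 = $7,529.21064
Regional Park District: $1,536,573.6 × 0.00211 = $3,242.170296
Total = $24,154.936992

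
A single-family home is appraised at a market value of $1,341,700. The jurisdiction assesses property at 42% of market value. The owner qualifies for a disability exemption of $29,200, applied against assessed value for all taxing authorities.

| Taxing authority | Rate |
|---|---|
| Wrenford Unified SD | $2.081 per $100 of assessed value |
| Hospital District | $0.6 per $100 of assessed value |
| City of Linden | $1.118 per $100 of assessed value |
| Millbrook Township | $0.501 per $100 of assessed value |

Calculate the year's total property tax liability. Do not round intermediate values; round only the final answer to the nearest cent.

$22,975.50

Assessed value = $1,341,700 × 0.42 = $563,514
Taxable value = $563,514 − $29,200 = $534,314
Wrenford Unified SD: $534,314 × 0.02081 = $11,119.07434
Hospital District: $534,314 × 0.006 = $3,205.884
City of Linden: $534,314 × 0.01118 = $5,973.63052
Millbrook Township: $534,314 × 0.00501 = $2,676.91314
Total = $11,119.07434 + $3,205.884 + $5,973.63052 + $2,676.91314 = $22,975.502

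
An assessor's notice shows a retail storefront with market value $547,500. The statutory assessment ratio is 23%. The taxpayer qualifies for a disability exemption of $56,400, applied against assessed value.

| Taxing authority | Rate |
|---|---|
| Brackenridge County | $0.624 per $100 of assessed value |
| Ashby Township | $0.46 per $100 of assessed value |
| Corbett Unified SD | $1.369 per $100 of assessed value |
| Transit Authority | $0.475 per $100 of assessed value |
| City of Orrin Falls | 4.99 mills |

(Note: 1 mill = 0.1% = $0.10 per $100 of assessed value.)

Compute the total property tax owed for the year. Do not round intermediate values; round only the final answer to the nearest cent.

$2,382.62

Assessed value = $547,500 × 0.23 = $125,925
Taxable value = $125,925 − $56,400 = $69,525
Brackenridge County: $69,525 × 0.00624 = $433.836
Ashby Township: $69,525 × 0.0046 = $319.815
Corbett Unified SD: $69,525 × 0.01369 = $951.79725
Transit Authority: $69,525 × 0.00475 = $330.24375
City of Orrin Falls: $69,525 × 0.00499 = $346.92975
Total = $2,382.62175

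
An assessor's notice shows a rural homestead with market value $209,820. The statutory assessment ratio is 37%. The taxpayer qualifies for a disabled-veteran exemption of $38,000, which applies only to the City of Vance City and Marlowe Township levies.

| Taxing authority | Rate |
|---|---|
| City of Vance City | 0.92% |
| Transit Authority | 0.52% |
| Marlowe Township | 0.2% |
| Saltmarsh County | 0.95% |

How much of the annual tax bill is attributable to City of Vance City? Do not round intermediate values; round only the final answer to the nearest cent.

Assessed value = $209,820 × 0.37 = $77,633.4
City of Vance City taxable value = $77,633.4 − $38,000 = $39,633.4
City of Vance City levy = $39,633.4 × 0.0092 = $364.62728

$364.63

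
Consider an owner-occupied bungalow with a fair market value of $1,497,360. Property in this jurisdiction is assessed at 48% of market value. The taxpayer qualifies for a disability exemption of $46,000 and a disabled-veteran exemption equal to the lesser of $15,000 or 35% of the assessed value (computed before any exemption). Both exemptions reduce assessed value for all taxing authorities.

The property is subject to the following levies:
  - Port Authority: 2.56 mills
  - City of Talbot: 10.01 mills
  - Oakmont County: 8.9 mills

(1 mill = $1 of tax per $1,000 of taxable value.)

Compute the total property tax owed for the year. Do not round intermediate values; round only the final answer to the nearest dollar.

$14,122

Assessed value = $1,497,360 × 0.48 = $718,732.8
Disabled-veteran exemption = min($15,000, 35% × $718,732.8) = min($15,000, $251,556.48) = $15,000 (dollar cap binds)
Taxable value = $718,732.8 − $46,000 − $15,000 = $657,732.8
Port Authority: $657,732.8 × 0.00256 = $1,683.795968
City of Talbot: $657,732.8 × 0.01001 = $6,583.905328
Oakmont County: $657,732.8 × 0.0089 = $5,853.82192
Total = $14,121.523216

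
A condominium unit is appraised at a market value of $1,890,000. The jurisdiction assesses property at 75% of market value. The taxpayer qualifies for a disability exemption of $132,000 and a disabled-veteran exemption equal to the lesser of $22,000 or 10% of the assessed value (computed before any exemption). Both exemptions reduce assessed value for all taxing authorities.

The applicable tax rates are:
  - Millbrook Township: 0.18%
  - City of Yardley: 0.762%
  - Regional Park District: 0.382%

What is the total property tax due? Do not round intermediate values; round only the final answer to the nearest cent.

$16,728.74

Assessed value = $1,890,000 × 0.75 = $1,417,500
Disabled-veteran exemption = min($22,000, 10% × $1,417,500) = min($22,000, $141,750) = $22,000 (dollar cap binds)
Taxable value = $1,417,500 − $132,000 − $22,000 = $1,263,500
Millbrook Township: $1,263,500 × 0.0018 = $2,274.3
City of Yardley: $1,263,500 × 0.00762 = $9,627.87
Regional Park District: $1,263,500 × 0.00382 = $4,826.57
Total = $16,728.74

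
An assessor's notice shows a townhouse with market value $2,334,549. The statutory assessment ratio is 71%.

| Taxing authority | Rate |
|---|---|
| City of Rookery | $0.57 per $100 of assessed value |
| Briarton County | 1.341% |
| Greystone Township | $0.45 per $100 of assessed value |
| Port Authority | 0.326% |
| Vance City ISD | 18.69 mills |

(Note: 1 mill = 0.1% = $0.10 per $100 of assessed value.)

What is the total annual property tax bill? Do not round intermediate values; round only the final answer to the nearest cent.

$75,517.06

Assessed value = $2,334,549 × 0.71 = $1,657,529.79
City of Rookery: $1,657,529.79 × 0.0057 = $9,447.919803
Briarton County: $1,657,529.79 × 0.01341 = $22,227.4744839
Greystone Township: $1,657,529.79 × 0.0045 = $7,458.884055
Port Authority: $1,657,529.79 × 0.00326 = $5,403.5471154
Vance City ISD: $1,657,529.79 × 0.01869 = $30,979.2317751
Total = $75,517.0572324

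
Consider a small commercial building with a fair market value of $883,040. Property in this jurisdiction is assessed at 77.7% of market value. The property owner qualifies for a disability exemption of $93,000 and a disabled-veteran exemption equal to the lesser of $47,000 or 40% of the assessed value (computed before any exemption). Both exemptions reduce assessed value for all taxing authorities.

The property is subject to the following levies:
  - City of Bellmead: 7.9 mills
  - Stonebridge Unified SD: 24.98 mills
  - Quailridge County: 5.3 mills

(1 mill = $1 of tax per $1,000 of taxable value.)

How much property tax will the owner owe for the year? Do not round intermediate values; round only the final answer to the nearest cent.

Assessed value = $883,040 × 0.777 = $686,122.08
Disabled-veteran exemption = min($47,000, 40% × $686,122.08) = min($47,000, $274,448.832) = $47,000 (dollar cap binds)
Taxable value = $686,122.08 − $93,000 − $47,000 = $546,122.08
City of Bellmead: $546,122.08 × 0.0079 = $4,314.364432
Stonebridge Unified SD: $546,122.08 × 0.02498 = $13,642.1295584
Quailridge County: $546,122.08 × 0.0053 = $2,894.447024
Total = $20,850.9410144

$20,850.94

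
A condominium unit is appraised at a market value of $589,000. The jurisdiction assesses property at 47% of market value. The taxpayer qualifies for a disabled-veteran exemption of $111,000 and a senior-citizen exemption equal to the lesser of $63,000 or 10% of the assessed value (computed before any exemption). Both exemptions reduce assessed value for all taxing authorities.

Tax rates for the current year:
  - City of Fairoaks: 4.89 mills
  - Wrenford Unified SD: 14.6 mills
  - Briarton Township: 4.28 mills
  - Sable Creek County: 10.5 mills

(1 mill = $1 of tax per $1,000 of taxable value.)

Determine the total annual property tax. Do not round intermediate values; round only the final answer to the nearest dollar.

Assessed value = $589,000 × 0.47 = $276,830
Senior-citizen exemption = min($63,000, 10% × $276,830) = min($63,000, $27,683) = $27,683 (percentage binds)
Taxable value = $276,830 − $111,000 − $27,683 = $138,147
City of Fairoaks: $138,147 × 0.00489 = $675.53883
Wrenford Unified SD: $138,147 × 0.0146 = $2,016.9462
Briarton Township: $138,147 × 0.00428 = $591.26916
Sable Creek County: $138,147 × 0.0105 = $1,450.5435
Total = $4,734.29769

$4,734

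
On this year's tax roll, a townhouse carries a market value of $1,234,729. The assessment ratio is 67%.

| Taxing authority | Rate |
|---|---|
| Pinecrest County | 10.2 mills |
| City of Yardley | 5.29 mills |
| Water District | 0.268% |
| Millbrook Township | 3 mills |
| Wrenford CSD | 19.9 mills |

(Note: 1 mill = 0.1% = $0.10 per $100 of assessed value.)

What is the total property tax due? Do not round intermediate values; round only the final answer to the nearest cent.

Assessed value = $1,234,729 × 0.67 = $827,268.43
Pinecrest County: $827,268.43 × 0.0102 = $8,438.137986
City of Yardley: $827,268.43 × 0.00529 = $4,376.2499947
Water District: $827,268.43 × 0.00268 = $2,217.0793924
Millbrook Township: $827,268.43 × 0.003 = $2,481.80529
Wrenford CSD: $827,268.43 × 0.0199 = $16,462.641757
Total = $33,975.9144201

$33,975.91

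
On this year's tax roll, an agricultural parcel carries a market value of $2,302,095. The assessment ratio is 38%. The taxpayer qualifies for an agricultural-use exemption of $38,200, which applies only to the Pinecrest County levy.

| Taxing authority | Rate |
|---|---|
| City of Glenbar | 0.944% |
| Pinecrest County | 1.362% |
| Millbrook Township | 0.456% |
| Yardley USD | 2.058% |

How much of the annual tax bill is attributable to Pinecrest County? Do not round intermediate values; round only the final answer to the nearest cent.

$11,394.44

Assessed value = $2,302,095 × 0.38 = $874,796.1
Pinecrest County taxable value = $874,796.1 − $38,200 = $836,596.1
Pinecrest County levy = $836,596.1 × 0.01362 = $11,394.438882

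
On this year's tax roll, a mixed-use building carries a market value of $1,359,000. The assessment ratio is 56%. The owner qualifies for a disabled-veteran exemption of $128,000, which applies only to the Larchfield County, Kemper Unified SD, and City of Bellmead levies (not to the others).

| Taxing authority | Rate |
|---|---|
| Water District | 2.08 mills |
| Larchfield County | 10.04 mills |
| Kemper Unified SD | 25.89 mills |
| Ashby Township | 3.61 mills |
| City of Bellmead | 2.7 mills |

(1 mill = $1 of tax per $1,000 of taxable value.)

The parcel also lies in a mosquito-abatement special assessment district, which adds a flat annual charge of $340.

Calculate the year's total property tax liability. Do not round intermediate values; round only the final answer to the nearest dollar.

Assessed value = $1,359,000 × 0.56 = $761,040
Water District: $761,040 × 0.00208 = $1,582.9632
Larchfield County: ($761,040 − $128,000) × 0.01004 = $633,040 × 0.01004 = $6,355.7216
Kemper Unified SD: ($761,040 − $128,000) × 0.02589 = $633,040 × 0.02589 = $16,389.4056
Ashby Township: $761,040 × 0.00361 = $2,747.3544
City of Bellmead: ($761,040 − $128,000) × 0.0027 = $633,040 × 0.0027 = $1,709.208
Levies subtotal = $28,784.6528
Total = $28,784.6528 + $340 = $29,124.6528

$29,125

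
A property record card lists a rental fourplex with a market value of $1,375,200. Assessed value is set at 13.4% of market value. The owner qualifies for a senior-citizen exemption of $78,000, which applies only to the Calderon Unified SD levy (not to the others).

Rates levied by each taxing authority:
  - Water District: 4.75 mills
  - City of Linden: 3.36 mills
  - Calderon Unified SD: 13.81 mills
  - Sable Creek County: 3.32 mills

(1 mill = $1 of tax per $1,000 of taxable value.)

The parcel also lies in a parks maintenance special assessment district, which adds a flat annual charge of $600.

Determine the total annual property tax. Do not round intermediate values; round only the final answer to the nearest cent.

Assessed value = $1,375,200 × 0.134 = $184,276.8
Water District: $184,276.8 × 0.00475 = $875.3148
City of Linden: $184,276.8 × 0.00336 = $619.170048
Calderon Unified SD: ($184,276.8 − $78,000) × 0.01381 = $106,276.8 × 0.01381 = $1,467.682608
Sable Creek County: $184,276.8 × 0.00332 = $611.798976
Levies subtotal = $3,573.966432
Total = $3,573.966432 + $600 = $4,173.966432

$4,173.97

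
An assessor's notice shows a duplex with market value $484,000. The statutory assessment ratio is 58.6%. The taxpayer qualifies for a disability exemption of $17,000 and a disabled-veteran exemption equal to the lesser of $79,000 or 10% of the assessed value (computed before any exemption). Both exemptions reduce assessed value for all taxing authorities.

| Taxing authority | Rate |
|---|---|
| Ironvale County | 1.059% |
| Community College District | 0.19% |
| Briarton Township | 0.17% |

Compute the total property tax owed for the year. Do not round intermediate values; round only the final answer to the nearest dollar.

Assessed value = $484,000 × 0.586 = $283,624
Disabled-veteran exemption = min($79,000, 10% × $283,624) = min($79,000, $28,362.4) = $28,362.4 (percentage binds)
Taxable value = $283,624 − $17,000 − $28,362.4 = $238,261.6
Ironvale County: $238,261.6 × 0.01059 = $2,523.190344
Community College District: $238,261.6 × 0.0019 = $452.69704
Briarton Township: $238,261.6 × 0.0017 = $405.04472
Total = $3,380.932104

$3,381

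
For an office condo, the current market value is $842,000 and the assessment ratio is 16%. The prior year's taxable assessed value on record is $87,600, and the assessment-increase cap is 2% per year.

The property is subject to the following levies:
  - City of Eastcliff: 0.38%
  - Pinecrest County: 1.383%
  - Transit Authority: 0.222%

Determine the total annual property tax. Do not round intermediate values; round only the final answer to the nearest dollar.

$1,774

Uncapped assessed value = $842,000 × 0.16 = $134,720
Cap limit = $87,600 × 1.02 = $89,352
Taxable assessed value = min($134,720, $89,352) = $89,352 (cap binds)
City of Eastcliff: $89,352 × 0.0038 = $339.5376
Pinecrest County: $89,352 × 0.01383 = $1,235.73816
Transit Authority: $89,352 × 0.00222 = $198.36144
Total = $1,773.6372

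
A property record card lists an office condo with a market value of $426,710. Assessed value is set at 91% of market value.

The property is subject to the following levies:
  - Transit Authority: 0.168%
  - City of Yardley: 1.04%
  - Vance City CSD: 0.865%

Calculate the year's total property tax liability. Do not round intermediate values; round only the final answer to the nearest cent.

Assessed value = $426,710 × 0.91 = $388,306.1
Transit Authority: $388,306.1 × 0.00168 = $652.354248
City of Yardley: $388,306.1 × 0.0104 = $4,038.38344
Vance City CSD: $388,306.1 × 0.00865 = $3,358.847765
Total = $652.354248 + $4,038.38344 + $3,358.847765 = $8,049.585453

$8,049.59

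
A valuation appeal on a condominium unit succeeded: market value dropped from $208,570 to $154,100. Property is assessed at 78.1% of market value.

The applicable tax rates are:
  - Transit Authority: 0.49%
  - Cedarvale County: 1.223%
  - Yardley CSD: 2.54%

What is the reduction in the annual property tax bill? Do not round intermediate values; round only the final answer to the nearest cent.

Old assessed value = $208,570 × 0.781 = $162,893.17
New assessed value = $154,100 × 0.781 = $120,352.1
Combined rate = 0.0049 + 0.01223 + 0.0254 = 0.04253
Old tax = $162,893.17 × 0.04253 = $6,927.8465201
New tax = $120,352.1 × 0.04253 = $5,118.574813
Reduction = $6,927.8465201 − $5,118.574813 = $1,809.2717071

$1,809.27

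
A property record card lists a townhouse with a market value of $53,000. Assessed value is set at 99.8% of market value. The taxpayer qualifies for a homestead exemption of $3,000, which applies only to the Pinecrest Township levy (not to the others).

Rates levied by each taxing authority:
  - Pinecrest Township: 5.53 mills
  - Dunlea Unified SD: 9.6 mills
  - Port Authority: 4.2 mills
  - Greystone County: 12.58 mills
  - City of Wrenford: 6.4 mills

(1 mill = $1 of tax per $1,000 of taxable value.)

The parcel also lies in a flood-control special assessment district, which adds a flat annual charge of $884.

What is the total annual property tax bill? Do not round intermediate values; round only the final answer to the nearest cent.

Assessed value = $53,000 × 0.998 = $52,894
Pinecrest Township: ($52,894 − $3,000) × 0.00553 = $49,894 × 0.00553 = $275.91382
Dunlea Unified SD: $52,894 × 0.0096 = $507.7824
Port Authority: $52,894 × 0.0042 = $222.1548
Greystone County: $52,894 × 0.01258 = $665.40652
City of Wrenford: $52,894 × 0.0064 = $338.5216
Levies subtotal = $2,009.77914
Total = $2,009.77914 + $884 = $2,893.77914

$2,893.78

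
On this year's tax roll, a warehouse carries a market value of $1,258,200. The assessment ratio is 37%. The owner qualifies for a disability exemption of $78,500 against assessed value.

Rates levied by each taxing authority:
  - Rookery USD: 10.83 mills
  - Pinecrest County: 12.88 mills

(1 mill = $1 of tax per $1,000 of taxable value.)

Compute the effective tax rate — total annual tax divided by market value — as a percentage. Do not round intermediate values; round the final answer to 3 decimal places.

0.729%

Assessed value = $1,258,200 × 0.37 = $465,534
Taxable value = $465,534 − $78,500 = $387,034
Rookery USD: $387,034 × 0.01083 = $4,191.57822
Pinecrest County: $387,034 × 0.01288 = $4,984.99792
Total tax = $9,176.57614
Effective rate = $9,176.57614 ÷ $1,258,200 = 0.729% of market value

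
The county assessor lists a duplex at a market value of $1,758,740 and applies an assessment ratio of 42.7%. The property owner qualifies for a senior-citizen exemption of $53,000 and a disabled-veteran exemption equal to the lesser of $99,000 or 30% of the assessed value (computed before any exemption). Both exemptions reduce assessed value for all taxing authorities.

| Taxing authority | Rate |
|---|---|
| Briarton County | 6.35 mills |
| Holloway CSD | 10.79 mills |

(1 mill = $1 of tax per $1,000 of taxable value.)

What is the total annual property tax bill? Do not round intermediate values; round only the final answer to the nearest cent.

$10,266.55

Assessed value = $1,758,740 × 0.427 = $750,981.98
Disabled-veteran exemption = min($99,000, 30% × $750,981.98) = min($99,000, $225,294.594) = $99,000 (dollar cap binds)
Taxable value = $750,981.98 − $53,000 − $99,000 = $598,981.98
Briarton County: $598,981.98 × 0.00635 = $3,803.535573
Holloway CSD: $598,981.98 × 0.01079 = $6,463.0155642
Total = $10,266.5511372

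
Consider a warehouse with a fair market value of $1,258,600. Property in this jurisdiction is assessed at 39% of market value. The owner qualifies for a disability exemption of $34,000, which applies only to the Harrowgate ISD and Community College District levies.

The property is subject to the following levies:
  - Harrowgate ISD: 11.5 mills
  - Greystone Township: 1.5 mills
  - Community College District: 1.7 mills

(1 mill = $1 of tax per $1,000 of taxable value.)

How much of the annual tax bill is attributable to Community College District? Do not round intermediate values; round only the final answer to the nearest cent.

$776.65

Assessed value = $1,258,600 × 0.39 = $490,854
Community College District taxable value = $490,854 − $34,000 = $456,854
Community College District levy = $456,854 × 0.0017 = $776.6518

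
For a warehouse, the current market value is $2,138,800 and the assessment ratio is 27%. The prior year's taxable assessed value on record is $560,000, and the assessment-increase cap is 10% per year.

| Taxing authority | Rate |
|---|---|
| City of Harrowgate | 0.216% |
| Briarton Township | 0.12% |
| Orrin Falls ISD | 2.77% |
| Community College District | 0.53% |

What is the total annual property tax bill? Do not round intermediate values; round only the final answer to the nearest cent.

$20,997.03

Uncapped assessed value = $2,138,800 × 0.27 = $577,476
Cap limit = $560,000 × 1.1 = $616,000
Taxable assessed value = min($577,476, $616,000) = $577,476 (cap does not bind)
City of Harrowgate: $577,476 × 0.00216 = $1,247.34816
Briarton Township: $577,476 × 0.0012 = $692.9712
Orrin Falls ISD: $577,476 × 0.0277 = $15,996.0852
Community College District: $577,476 × 0.0053 = $3,060.6228
Total = $20,997.02736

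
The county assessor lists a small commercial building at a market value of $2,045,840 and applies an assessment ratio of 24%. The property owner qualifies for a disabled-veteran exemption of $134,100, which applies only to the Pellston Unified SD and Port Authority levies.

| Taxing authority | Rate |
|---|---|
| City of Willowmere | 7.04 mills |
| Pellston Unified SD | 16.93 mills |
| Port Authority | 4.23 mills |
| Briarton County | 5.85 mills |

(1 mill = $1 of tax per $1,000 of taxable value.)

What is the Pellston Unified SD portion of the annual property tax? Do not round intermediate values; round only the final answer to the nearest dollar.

Assessed value = $2,045,840 × 0.24 = $491,001.6
Pellston Unified SD taxable value = $491,001.6 − $134,100 = $356,901.6
Pellston Unified SD levy = $356,901.6 × 0.01693 = $6,042.344088

$6,042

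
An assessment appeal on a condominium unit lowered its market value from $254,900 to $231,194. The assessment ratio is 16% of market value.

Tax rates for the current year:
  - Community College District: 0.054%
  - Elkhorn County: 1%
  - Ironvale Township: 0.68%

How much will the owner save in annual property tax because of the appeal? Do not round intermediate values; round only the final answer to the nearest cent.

Old assessed value = $254,900 × 0.16 = $40,784
New assessed value = $231,194 × 0.16 = $36,991.04
Combined rate = 0.00054 + 0.01 + 0.0068 = 0.01734
Old tax = $40,784 × 0.01734 = $707.19456
New tax = $36,991.04 × 0.01734 = $641.4246336
Reduction = $707.19456 − $641.4246336 = $65.7699264

$65.77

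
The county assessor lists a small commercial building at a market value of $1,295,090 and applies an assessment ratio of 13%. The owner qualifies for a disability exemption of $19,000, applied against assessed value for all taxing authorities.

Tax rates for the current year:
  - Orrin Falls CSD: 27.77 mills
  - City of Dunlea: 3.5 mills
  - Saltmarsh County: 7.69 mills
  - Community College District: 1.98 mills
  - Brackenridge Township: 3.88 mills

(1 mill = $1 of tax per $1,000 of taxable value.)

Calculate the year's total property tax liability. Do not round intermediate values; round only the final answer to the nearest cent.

$6,694.39

Assessed value = $1,295,090 × 0.13 = $168,361.7
Taxable value = $168,361.7 − $19,000 = $149,361.7
Orrin Falls CSD: $149,361.7 × 0.02777 = $4,147.774409
City of Dunlea: $149,361.7 × 0.0035 = $522.76595
Saltmarsh County: $149,361.7 × 0.00769 = $1,148.591473
Community College District: $149,361.7 × 0.00198 = $295.736166
Brackenridge Township: $149,361.7 × 0.00388 = $579.523396
Total = $4,147.774409 + $522.76595 + $1,148.591473 + $295.736166 + $579.523396 = $6,694.391394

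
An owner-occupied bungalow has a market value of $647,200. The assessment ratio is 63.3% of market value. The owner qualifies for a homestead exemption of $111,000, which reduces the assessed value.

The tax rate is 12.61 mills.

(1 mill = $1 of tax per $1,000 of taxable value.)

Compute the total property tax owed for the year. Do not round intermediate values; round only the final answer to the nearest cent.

$3,766.32

Assessed value = $647,200 × 0.633 = $409,677.6
Taxable value = $409,677.6 − $111,000 = $298,677.6
Tax = $298,677.6 × 0.01261 = $3,766.324536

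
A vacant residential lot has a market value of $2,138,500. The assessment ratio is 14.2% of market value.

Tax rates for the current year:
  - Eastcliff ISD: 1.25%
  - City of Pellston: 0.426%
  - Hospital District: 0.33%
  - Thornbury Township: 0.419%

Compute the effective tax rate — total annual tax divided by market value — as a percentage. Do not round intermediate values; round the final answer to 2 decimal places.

Assessed value = $2,138,500 × 0.142 = $303,667
Eastcliff ISD: $303,667 × 0.0125 = $3,795.8375
City of Pellston: $303,667 × 0.00426 = $1,293.62142
Hospital District: $303,667 × 0.0033 = $1,002.1011
Thornbury Township: $303,667 × 0.00419 = $1,272.36473
Total tax = $7,363.92475
Effective rate = $7,363.92475 ÷ $2,138,500 = 0.34% of market value

0.34%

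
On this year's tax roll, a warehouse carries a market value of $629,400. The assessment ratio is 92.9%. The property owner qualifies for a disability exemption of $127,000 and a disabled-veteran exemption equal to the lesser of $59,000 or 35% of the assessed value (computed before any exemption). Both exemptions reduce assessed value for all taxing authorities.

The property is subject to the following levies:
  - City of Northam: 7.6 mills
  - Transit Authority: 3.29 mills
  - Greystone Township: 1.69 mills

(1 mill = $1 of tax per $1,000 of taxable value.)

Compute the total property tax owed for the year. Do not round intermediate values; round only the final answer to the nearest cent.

Assessed value = $629,400 × 0.929 = $584,712.6
Disabled-veteran exemption = min($59,000, 35% × $584,712.6) = min($59,000, $204,649.41) = $59,000 (dollar cap binds)
Taxable value = $584,712.6 − $127,000 − $59,000 = $398,712.6
City of Northam: $398,712.6 × 0.0076 = $3,030.21576
Transit Authority: $398,712.6 × 0.00329 = $1,311.764454
Greystone Township: $398,712.6 × 0.00169 = $673.824294
Total = $5,015.804508

$5,015.80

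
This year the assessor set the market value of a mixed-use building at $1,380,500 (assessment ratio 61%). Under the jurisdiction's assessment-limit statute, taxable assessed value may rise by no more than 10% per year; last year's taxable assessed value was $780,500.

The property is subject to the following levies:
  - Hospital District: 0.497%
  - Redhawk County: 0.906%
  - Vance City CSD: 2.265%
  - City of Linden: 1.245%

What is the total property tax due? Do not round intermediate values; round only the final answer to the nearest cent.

Uncapped assessed value = $1,380,500 × 0.61 = $842,105
Cap limit = $780,500 × 1.1 = $858,550
Taxable assessed value = min($842,105, $858,550) = $842,105 (cap does not bind)
Hospital District: $842,105 × 0.00497 = $4,185.26185
Redhawk County: $842,105 × 0.00906 = $7,629.4713
Vance City CSD: $842,105 × 0.02265 = $19,073.67825
City of Linden: $842,105 × 0.01245 = $10,484.20725
Total = $41,372.61865

$41,372.62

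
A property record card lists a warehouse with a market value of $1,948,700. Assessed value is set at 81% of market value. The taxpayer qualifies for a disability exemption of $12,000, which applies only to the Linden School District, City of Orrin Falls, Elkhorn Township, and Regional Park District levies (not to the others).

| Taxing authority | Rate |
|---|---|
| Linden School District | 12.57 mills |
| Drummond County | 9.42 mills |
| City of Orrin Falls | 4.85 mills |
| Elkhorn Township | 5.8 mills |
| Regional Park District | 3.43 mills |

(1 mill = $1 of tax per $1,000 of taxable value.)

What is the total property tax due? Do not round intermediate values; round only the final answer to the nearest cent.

$56,614.78

Assessed value = $1,948,700 × 0.81 = $1,578,447
Linden School District: ($1,578,447 − $12,000) × 0.01257 = $1,566,447 × 0.01257 = $19,690.23879
Drummond County: $1,578,447 × 0.00942 = $14,868.97074
City of Orrin Falls: ($1,578,447 − $12,000) × 0.00485 = $1,566,447 × 0.00485 = $7,597.26795
Elkhorn Township: ($1,578,447 − $12,000) × 0.0058 = $1,566,447 × 0.0058 = $9,085.3926
Regional Park District: ($1,578,447 − $12,000) × 0.00343 = $1,566,447 × 0.00343 = $5,372.91321
Total = $56,614.78329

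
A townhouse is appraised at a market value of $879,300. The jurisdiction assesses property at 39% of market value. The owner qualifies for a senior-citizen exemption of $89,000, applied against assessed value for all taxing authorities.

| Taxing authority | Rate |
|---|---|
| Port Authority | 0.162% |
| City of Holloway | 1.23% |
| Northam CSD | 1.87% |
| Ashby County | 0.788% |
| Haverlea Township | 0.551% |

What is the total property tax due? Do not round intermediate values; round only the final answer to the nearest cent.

$11,683.18

Assessed value = $879,300 × 0.39 = $342,927
Taxable value = $342,927 − $89,000 = $253,927
Port Authority: $253,927 × 0.00162 = $411.36174
City of Holloway: $253,927 × 0.0123 = $3,123.3021
Northam CSD: $253,927 × 0.0187 = $4,748.4349
Ashby County: $253,927 × 0.00788 = $2,000.94476
Haverlea Township: $253,927 × 0.00551 = $1,399.13777
Total = $411.36174 + $3,123.3021 + $4,748.4349 + $2,000.94476 + $1,399.13777 = $11,683.18127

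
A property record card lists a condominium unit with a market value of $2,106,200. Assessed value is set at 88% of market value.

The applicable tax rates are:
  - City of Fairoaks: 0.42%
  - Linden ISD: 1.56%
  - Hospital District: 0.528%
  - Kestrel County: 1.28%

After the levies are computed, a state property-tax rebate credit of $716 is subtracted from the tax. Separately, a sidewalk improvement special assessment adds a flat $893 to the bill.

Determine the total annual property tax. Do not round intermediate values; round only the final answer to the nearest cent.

$70,385.91

Assessed value = $2,106,200 × 0.88 = $1,853,456
City of Fairoaks: $1,853,456 × 0.0042 = $7,784.5152
Linden ISD: $1,853,456 × 0.0156 = $28,913.9136
Hospital District: $1,853,456 × 0.00528 = $9,786.24768
Kestrel County: $1,853,456 × 0.0128 = $23,724.2368
Levies subtotal = $70,208.91328
After credit = $70,208.91328 − $716 = $69,492.91328
Total = $69,492.91328 + $893 = $70,385.91328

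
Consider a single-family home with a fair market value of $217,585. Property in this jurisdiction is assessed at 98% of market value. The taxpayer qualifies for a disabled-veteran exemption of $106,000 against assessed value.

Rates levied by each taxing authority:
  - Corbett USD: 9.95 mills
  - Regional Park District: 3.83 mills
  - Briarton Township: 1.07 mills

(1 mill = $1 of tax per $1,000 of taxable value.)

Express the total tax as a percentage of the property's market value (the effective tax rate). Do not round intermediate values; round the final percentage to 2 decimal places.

Assessed value = $217,585 × 0.98 = $213,233.3
Taxable value = $213,233.3 − $106,000 = $107,233.3
Corbett USD: $107,233.3 × 0.00995 = $1,066.971335
Regional Park District: $107,233.3 × 0.00383 = $410.703539
Briarton Township: $107,233.3 × 0.00107 = $114.739631
Total tax = $1,592.414505
Effective rate = $1,592.414505 ÷ $217,585 = 0.73% of market value

0.73%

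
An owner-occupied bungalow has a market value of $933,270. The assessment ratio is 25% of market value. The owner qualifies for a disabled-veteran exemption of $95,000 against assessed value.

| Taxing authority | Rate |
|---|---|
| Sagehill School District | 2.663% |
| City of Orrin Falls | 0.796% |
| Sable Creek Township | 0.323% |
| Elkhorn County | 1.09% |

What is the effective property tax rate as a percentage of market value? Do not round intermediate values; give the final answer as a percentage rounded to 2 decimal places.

0.72%

Assessed value = $933,270 × 0.25 = $233,317.5
Taxable value = $233,317.5 − $95,000 = $138,317.5
Sagehill School District: $138,317.5 × 0.02663 = $3,683.395025
City of Orrin Falls: $138,317.5 × 0.00796 = $1,101.0073
Sable Creek Township: $138,317.5 × 0.00323 = $446.765525
Elkhorn County: $138,317.5 × 0.0109 = $1,507.66075
Total tax = $6,738.8286
Effective rate = $6,738.8286 ÷ $933,270 = 0.72% of market value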